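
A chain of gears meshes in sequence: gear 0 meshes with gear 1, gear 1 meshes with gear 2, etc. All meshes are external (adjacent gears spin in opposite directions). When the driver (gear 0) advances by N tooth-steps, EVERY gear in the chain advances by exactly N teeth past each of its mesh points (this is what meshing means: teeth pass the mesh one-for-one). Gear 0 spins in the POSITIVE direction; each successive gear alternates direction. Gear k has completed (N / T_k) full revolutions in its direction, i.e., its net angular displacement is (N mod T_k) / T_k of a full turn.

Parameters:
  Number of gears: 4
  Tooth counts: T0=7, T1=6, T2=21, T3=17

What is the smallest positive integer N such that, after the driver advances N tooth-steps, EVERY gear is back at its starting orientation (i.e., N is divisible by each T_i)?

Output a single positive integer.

Answer: 714

Derivation:
Gear k returns to start when N is a multiple of T_k.
All gears at start simultaneously when N is a common multiple of [7, 6, 21, 17]; the smallest such N is lcm(7, 6, 21, 17).
Start: lcm = T0 = 7
Fold in T1=6: gcd(7, 6) = 1; lcm(7, 6) = 7 * 6 / 1 = 42 / 1 = 42
Fold in T2=21: gcd(42, 21) = 21; lcm(42, 21) = 42 * 21 / 21 = 882 / 21 = 42
Fold in T3=17: gcd(42, 17) = 1; lcm(42, 17) = 42 * 17 / 1 = 714 / 1 = 714
Full cycle length = 714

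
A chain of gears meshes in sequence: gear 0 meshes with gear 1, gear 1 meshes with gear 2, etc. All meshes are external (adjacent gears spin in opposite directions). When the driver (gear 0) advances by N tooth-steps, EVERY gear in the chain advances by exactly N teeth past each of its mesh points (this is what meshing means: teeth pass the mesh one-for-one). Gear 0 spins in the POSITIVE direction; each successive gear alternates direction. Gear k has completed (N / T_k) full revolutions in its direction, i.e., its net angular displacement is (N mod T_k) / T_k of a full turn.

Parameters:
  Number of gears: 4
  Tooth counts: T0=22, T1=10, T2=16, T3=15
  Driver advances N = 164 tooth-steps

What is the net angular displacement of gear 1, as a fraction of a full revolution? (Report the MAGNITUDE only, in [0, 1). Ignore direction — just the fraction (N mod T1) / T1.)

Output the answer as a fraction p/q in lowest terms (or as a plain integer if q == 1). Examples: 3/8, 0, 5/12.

Chain of 4 gears, tooth counts: [22, 10, 16, 15]
  gear 0: T0=22, direction=positive, advance = 164 mod 22 = 10 teeth = 10/22 turn
  gear 1: T1=10, direction=negative, advance = 164 mod 10 = 4 teeth = 4/10 turn
  gear 2: T2=16, direction=positive, advance = 164 mod 16 = 4 teeth = 4/16 turn
  gear 3: T3=15, direction=negative, advance = 164 mod 15 = 14 teeth = 14/15 turn
Gear 1: 164 mod 10 = 4
Fraction = 4 / 10 = 2/5 (gcd(4,10)=2) = 2/5

Answer: 2/5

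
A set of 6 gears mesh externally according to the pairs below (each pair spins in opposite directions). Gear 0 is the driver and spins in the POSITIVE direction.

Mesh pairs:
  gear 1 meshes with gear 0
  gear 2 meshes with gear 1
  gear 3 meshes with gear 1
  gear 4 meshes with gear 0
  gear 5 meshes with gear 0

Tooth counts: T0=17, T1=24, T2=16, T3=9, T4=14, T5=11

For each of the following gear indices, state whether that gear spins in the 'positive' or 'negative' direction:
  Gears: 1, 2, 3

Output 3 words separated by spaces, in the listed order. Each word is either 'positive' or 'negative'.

Gear 0 (driver): positive (depth 0)
  gear 1: meshes with gear 0 -> depth 1 -> negative (opposite of gear 0)
  gear 2: meshes with gear 1 -> depth 2 -> positive (opposite of gear 1)
  gear 3: meshes with gear 1 -> depth 2 -> positive (opposite of gear 1)
  gear 4: meshes with gear 0 -> depth 1 -> negative (opposite of gear 0)
  gear 5: meshes with gear 0 -> depth 1 -> negative (opposite of gear 0)
Queried indices 1, 2, 3 -> negative, positive, positive

Answer: negative positive positive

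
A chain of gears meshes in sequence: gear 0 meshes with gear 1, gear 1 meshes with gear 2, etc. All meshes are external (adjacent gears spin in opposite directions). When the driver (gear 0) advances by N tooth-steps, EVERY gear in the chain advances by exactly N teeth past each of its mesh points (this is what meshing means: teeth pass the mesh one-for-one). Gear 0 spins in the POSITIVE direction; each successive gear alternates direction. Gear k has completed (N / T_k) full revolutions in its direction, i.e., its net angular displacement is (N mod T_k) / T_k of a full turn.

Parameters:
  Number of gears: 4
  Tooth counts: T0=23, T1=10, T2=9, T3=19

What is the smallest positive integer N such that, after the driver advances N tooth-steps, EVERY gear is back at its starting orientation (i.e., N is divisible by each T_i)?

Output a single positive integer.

Gear k returns to start when N is a multiple of T_k.
All gears at start simultaneously when N is a common multiple of [23, 10, 9, 19]; the smallest such N is lcm(23, 10, 9, 19).
Start: lcm = T0 = 23
Fold in T1=10: gcd(23, 10) = 1; lcm(23, 10) = 23 * 10 / 1 = 230 / 1 = 230
Fold in T2=9: gcd(230, 9) = 1; lcm(230, 9) = 230 * 9 / 1 = 2070 / 1 = 2070
Fold in T3=19: gcd(2070, 19) = 1; lcm(2070, 19) = 2070 * 19 / 1 = 39330 / 1 = 39330
Full cycle length = 39330

Answer: 39330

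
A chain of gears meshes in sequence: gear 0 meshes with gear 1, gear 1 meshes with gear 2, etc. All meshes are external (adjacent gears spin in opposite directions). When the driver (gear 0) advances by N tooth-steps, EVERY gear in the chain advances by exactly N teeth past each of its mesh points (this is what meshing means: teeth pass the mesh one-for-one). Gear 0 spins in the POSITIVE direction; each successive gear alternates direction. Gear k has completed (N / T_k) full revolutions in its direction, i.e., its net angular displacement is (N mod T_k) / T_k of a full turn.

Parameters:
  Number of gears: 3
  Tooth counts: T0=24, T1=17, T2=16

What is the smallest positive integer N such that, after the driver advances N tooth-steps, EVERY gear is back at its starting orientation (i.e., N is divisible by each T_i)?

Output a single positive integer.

Answer: 816

Derivation:
Gear k returns to start when N is a multiple of T_k.
All gears at start simultaneously when N is a common multiple of [24, 17, 16]; the smallest such N is lcm(24, 17, 16).
Start: lcm = T0 = 24
Fold in T1=17: gcd(24, 17) = 1; lcm(24, 17) = 24 * 17 / 1 = 408 / 1 = 408
Fold in T2=16: gcd(408, 16) = 8; lcm(408, 16) = 408 * 16 / 8 = 6528 / 8 = 816
Full cycle length = 816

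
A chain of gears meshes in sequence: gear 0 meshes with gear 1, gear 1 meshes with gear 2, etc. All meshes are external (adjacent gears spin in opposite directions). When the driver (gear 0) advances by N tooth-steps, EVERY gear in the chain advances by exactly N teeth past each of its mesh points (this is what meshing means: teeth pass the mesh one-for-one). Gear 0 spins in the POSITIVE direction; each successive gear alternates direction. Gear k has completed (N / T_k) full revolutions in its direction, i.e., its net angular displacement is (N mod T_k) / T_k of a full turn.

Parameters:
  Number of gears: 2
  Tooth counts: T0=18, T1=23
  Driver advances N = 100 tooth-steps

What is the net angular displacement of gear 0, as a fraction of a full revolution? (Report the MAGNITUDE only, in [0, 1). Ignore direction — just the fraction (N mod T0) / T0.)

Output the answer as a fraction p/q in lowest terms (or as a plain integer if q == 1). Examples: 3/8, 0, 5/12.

Chain of 2 gears, tooth counts: [18, 23]
  gear 0: T0=18, direction=positive, advance = 100 mod 18 = 10 teeth = 10/18 turn
  gear 1: T1=23, direction=negative, advance = 100 mod 23 = 8 teeth = 8/23 turn
Gear 0: 100 mod 18 = 10
Fraction = 10 / 18 = 5/9 (gcd(10,18)=2) = 5/9

Answer: 5/9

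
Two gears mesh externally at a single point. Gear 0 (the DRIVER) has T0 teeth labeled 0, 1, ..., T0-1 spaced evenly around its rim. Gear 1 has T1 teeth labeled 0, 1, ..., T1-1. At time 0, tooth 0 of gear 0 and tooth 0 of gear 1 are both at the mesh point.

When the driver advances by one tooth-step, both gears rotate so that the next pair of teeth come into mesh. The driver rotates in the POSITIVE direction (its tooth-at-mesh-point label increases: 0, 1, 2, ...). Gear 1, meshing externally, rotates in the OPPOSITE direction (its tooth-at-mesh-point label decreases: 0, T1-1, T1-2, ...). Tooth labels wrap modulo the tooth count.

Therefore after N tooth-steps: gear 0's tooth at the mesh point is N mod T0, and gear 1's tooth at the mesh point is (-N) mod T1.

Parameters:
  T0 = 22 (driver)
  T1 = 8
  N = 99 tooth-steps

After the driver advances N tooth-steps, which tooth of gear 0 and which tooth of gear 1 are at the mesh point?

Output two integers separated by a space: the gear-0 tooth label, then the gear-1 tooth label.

Gear 0 (driver, T0=22): tooth at mesh = N mod T0
  99 = 4 * 22 + 11, so 99 mod 22 = 11
  gear 0 tooth = 11
Gear 1 (driven, T1=8): tooth at mesh = (-N) mod T1
  99 = 12 * 8 + 3, so 99 mod 8 = 3
  (-99) mod 8 = (-3) mod 8 = 8 - 3 = 5
Mesh after 99 steps: gear-0 tooth 11 meets gear-1 tooth 5

Answer: 11 5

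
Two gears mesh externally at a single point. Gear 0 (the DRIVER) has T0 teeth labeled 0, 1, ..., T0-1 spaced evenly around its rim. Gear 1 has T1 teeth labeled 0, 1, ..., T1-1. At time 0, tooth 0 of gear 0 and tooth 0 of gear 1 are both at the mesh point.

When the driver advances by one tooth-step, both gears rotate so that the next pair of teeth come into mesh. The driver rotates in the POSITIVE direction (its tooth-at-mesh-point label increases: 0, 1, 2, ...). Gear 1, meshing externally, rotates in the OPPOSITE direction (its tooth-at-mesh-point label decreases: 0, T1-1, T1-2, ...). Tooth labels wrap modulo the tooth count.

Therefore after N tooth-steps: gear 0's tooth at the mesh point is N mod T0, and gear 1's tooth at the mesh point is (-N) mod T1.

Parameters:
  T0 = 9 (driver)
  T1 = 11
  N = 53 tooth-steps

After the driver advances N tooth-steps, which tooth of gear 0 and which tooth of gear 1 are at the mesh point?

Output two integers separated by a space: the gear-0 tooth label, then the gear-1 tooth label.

Answer: 8 2

Derivation:
Gear 0 (driver, T0=9): tooth at mesh = N mod T0
  53 = 5 * 9 + 8, so 53 mod 9 = 8
  gear 0 tooth = 8
Gear 1 (driven, T1=11): tooth at mesh = (-N) mod T1
  53 = 4 * 11 + 9, so 53 mod 11 = 9
  (-53) mod 11 = (-9) mod 11 = 11 - 9 = 2
Mesh after 53 steps: gear-0 tooth 8 meets gear-1 tooth 2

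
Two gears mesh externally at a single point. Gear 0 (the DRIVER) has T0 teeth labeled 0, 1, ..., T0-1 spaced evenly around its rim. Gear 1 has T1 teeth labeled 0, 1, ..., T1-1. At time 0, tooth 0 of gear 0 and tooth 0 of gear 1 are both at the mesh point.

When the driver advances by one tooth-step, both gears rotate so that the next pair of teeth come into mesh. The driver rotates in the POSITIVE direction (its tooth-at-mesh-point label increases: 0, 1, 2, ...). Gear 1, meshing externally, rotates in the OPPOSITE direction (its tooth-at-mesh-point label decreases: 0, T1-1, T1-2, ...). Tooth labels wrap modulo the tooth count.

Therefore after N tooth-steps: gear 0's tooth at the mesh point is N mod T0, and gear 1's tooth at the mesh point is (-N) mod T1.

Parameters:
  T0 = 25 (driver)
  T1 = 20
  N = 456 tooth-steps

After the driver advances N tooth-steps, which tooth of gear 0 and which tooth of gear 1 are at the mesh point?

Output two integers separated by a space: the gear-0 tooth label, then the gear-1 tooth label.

Answer: 6 4

Derivation:
Gear 0 (driver, T0=25): tooth at mesh = N mod T0
  456 = 18 * 25 + 6, so 456 mod 25 = 6
  gear 0 tooth = 6
Gear 1 (driven, T1=20): tooth at mesh = (-N) mod T1
  456 = 22 * 20 + 16, so 456 mod 20 = 16
  (-456) mod 20 = (-16) mod 20 = 20 - 16 = 4
Mesh after 456 steps: gear-0 tooth 6 meets gear-1 tooth 4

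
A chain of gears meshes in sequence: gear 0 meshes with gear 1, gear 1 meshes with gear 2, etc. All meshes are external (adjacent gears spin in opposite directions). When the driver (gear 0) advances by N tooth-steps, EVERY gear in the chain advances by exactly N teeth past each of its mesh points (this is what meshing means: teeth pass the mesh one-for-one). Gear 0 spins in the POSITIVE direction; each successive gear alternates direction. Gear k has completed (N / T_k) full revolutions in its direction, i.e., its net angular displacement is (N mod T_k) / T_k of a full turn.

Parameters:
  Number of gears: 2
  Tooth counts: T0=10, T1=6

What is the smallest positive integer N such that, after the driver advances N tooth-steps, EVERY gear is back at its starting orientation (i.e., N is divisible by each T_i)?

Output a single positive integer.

Answer: 30

Derivation:
Gear k returns to start when N is a multiple of T_k.
All gears at start simultaneously when N is a common multiple of [10, 6]; the smallest such N is lcm(10, 6).
Start: lcm = T0 = 10
Fold in T1=6: gcd(10, 6) = 2; lcm(10, 6) = 10 * 6 / 2 = 60 / 2 = 30
Full cycle length = 30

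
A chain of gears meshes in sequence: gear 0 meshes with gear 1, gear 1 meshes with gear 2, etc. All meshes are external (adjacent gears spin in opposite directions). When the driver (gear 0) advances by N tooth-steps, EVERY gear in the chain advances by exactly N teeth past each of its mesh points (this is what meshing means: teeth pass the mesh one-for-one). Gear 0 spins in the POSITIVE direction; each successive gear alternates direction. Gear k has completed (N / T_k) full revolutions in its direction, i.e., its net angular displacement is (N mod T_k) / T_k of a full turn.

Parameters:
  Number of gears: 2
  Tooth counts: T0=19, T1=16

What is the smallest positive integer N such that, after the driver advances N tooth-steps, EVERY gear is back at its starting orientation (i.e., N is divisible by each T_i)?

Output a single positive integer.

Gear k returns to start when N is a multiple of T_k.
All gears at start simultaneously when N is a common multiple of [19, 16]; the smallest such N is lcm(19, 16).
Start: lcm = T0 = 19
Fold in T1=16: gcd(19, 16) = 1; lcm(19, 16) = 19 * 16 / 1 = 304 / 1 = 304
Full cycle length = 304

Answer: 304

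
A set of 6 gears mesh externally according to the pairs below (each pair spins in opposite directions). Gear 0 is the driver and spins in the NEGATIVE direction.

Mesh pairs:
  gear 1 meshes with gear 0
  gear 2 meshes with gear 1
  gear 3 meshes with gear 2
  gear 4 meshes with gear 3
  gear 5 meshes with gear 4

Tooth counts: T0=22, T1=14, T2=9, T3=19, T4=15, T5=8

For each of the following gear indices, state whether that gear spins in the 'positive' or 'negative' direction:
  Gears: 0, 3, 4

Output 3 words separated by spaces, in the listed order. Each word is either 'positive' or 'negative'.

Answer: negative positive negative

Derivation:
Gear 0 (driver): negative (depth 0)
  gear 1: meshes with gear 0 -> depth 1 -> positive (opposite of gear 0)
  gear 2: meshes with gear 1 -> depth 2 -> negative (opposite of gear 1)
  gear 3: meshes with gear 2 -> depth 3 -> positive (opposite of gear 2)
  gear 4: meshes with gear 3 -> depth 4 -> negative (opposite of gear 3)
  gear 5: meshes with gear 4 -> depth 5 -> positive (opposite of gear 4)
Queried indices 0, 3, 4 -> negative, positive, negative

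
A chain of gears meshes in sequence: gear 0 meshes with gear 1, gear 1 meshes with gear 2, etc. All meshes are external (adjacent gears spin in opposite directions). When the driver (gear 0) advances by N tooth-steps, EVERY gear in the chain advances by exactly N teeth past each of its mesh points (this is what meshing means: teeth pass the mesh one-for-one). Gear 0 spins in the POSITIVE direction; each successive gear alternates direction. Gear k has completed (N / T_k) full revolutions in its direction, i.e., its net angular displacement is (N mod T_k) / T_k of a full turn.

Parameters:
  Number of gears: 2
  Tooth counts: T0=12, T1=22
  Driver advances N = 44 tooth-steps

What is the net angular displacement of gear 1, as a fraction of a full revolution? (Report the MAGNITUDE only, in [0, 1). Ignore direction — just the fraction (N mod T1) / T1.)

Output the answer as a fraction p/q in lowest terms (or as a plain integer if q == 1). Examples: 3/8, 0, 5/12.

Chain of 2 gears, tooth counts: [12, 22]
  gear 0: T0=12, direction=positive, advance = 44 mod 12 = 8 teeth = 8/12 turn
  gear 1: T1=22, direction=negative, advance = 44 mod 22 = 0 teeth = 0/22 turn
Gear 1: 44 mod 22 = 0
Fraction = 0 / 22 = 0/1 (gcd(0,22)=22) = 0

Answer: 0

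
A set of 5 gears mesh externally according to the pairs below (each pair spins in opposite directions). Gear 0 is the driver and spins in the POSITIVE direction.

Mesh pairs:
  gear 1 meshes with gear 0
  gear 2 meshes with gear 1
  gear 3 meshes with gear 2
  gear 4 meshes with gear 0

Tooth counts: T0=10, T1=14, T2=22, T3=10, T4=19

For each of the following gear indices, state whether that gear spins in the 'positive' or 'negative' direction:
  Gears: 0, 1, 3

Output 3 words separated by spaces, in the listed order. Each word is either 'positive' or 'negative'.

Gear 0 (driver): positive (depth 0)
  gear 1: meshes with gear 0 -> depth 1 -> negative (opposite of gear 0)
  gear 2: meshes with gear 1 -> depth 2 -> positive (opposite of gear 1)
  gear 3: meshes with gear 2 -> depth 3 -> negative (opposite of gear 2)
  gear 4: meshes with gear 0 -> depth 1 -> negative (opposite of gear 0)
Queried indices 0, 1, 3 -> positive, negative, negative

Answer: positive negative negative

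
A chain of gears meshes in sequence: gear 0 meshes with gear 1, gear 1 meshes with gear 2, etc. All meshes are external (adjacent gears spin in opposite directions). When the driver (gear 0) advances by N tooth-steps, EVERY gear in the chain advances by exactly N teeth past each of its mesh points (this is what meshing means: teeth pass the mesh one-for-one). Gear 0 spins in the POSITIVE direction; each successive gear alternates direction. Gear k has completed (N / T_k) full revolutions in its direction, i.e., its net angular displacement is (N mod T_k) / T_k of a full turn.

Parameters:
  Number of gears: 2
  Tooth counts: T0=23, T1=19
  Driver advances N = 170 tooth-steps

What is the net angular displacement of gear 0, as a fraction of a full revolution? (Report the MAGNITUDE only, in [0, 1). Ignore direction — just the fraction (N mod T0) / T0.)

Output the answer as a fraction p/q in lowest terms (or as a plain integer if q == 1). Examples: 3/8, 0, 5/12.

Answer: 9/23

Derivation:
Chain of 2 gears, tooth counts: [23, 19]
  gear 0: T0=23, direction=positive, advance = 170 mod 23 = 9 teeth = 9/23 turn
  gear 1: T1=19, direction=negative, advance = 170 mod 19 = 18 teeth = 18/19 turn
Gear 0: 170 mod 23 = 9
Fraction = 9 / 23 = 9/23 (gcd(9,23)=1) = 9/23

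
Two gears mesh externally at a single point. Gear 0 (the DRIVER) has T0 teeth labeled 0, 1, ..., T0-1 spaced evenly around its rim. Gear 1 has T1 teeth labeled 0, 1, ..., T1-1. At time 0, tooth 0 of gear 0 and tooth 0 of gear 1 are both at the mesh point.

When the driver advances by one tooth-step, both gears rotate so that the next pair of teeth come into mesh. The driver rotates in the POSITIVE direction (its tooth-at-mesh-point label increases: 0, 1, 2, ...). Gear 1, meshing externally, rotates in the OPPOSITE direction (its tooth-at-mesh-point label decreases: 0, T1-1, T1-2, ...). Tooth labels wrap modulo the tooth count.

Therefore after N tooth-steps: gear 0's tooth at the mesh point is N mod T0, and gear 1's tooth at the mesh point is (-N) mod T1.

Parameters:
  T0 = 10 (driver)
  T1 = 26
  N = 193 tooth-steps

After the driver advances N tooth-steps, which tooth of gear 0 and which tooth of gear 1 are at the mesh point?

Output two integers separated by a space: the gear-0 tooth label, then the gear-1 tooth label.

Gear 0 (driver, T0=10): tooth at mesh = N mod T0
  193 = 19 * 10 + 3, so 193 mod 10 = 3
  gear 0 tooth = 3
Gear 1 (driven, T1=26): tooth at mesh = (-N) mod T1
  193 = 7 * 26 + 11, so 193 mod 26 = 11
  (-193) mod 26 = (-11) mod 26 = 26 - 11 = 15
Mesh after 193 steps: gear-0 tooth 3 meets gear-1 tooth 15

Answer: 3 15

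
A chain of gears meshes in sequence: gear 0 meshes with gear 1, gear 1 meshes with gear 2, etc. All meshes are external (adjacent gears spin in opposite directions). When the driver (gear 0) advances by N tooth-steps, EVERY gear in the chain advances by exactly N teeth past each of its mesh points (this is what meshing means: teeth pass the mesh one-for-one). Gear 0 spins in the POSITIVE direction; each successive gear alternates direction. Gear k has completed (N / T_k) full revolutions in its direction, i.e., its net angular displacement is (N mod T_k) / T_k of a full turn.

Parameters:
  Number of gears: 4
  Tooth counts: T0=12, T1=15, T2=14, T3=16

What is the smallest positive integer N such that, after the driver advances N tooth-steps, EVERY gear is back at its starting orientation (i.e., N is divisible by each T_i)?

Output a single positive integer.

Answer: 1680

Derivation:
Gear k returns to start when N is a multiple of T_k.
All gears at start simultaneously when N is a common multiple of [12, 15, 14, 16]; the smallest such N is lcm(12, 15, 14, 16).
Start: lcm = T0 = 12
Fold in T1=15: gcd(12, 15) = 3; lcm(12, 15) = 12 * 15 / 3 = 180 / 3 = 60
Fold in T2=14: gcd(60, 14) = 2; lcm(60, 14) = 60 * 14 / 2 = 840 / 2 = 420
Fold in T3=16: gcd(420, 16) = 4; lcm(420, 16) = 420 * 16 / 4 = 6720 / 4 = 1680
Full cycle length = 1680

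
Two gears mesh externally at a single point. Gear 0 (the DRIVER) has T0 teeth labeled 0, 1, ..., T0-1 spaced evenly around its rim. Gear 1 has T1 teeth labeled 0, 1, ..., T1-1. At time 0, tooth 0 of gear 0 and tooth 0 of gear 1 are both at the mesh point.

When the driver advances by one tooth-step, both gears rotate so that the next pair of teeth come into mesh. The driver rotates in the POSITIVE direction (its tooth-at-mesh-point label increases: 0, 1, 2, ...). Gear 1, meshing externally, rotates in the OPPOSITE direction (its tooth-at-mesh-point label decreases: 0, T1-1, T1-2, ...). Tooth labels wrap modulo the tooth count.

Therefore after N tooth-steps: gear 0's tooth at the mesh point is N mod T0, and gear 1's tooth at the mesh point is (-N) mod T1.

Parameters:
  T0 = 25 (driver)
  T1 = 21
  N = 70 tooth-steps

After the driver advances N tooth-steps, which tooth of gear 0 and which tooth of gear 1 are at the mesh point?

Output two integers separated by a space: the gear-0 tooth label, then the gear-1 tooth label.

Gear 0 (driver, T0=25): tooth at mesh = N mod T0
  70 = 2 * 25 + 20, so 70 mod 25 = 20
  gear 0 tooth = 20
Gear 1 (driven, T1=21): tooth at mesh = (-N) mod T1
  70 = 3 * 21 + 7, so 70 mod 21 = 7
  (-70) mod 21 = (-7) mod 21 = 21 - 7 = 14
Mesh after 70 steps: gear-0 tooth 20 meets gear-1 tooth 14

Answer: 20 14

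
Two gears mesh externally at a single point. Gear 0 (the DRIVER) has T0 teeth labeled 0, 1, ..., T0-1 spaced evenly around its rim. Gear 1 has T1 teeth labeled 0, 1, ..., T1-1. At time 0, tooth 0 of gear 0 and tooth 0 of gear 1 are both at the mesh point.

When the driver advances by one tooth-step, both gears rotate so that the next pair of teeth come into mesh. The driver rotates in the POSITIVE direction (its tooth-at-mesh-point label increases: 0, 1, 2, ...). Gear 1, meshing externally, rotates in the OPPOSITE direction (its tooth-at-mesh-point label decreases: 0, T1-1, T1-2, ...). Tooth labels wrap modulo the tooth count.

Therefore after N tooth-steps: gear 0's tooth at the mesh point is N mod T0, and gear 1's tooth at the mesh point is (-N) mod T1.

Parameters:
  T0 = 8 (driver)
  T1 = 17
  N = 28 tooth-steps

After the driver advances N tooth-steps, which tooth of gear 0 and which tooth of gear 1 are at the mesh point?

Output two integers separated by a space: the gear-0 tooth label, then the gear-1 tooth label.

Gear 0 (driver, T0=8): tooth at mesh = N mod T0
  28 = 3 * 8 + 4, so 28 mod 8 = 4
  gear 0 tooth = 4
Gear 1 (driven, T1=17): tooth at mesh = (-N) mod T1
  28 = 1 * 17 + 11, so 28 mod 17 = 11
  (-28) mod 17 = (-11) mod 17 = 17 - 11 = 6
Mesh after 28 steps: gear-0 tooth 4 meets gear-1 tooth 6

Answer: 4 6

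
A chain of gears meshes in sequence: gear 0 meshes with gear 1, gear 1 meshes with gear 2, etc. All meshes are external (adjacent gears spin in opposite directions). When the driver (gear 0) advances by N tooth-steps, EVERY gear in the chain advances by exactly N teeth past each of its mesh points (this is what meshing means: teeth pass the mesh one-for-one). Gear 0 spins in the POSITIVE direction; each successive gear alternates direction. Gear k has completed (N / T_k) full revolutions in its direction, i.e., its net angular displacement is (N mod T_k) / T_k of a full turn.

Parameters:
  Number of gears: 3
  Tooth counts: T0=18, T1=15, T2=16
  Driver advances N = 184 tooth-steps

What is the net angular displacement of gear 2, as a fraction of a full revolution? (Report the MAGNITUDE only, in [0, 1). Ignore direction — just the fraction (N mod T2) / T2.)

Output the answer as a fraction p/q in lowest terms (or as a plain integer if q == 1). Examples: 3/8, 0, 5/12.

Answer: 1/2

Derivation:
Chain of 3 gears, tooth counts: [18, 15, 16]
  gear 0: T0=18, direction=positive, advance = 184 mod 18 = 4 teeth = 4/18 turn
  gear 1: T1=15, direction=negative, advance = 184 mod 15 = 4 teeth = 4/15 turn
  gear 2: T2=16, direction=positive, advance = 184 mod 16 = 8 teeth = 8/16 turn
Gear 2: 184 mod 16 = 8
Fraction = 8 / 16 = 1/2 (gcd(8,16)=8) = 1/2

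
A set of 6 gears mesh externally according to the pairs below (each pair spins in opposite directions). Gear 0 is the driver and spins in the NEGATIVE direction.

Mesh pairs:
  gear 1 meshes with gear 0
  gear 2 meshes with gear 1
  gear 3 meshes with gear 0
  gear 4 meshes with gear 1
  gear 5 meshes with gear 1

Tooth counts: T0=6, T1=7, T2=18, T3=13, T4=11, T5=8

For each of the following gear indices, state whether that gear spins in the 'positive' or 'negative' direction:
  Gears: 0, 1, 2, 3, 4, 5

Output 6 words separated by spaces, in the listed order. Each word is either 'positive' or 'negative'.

Answer: negative positive negative positive negative negative

Derivation:
Gear 0 (driver): negative (depth 0)
  gear 1: meshes with gear 0 -> depth 1 -> positive (opposite of gear 0)
  gear 2: meshes with gear 1 -> depth 2 -> negative (opposite of gear 1)
  gear 3: meshes with gear 0 -> depth 1 -> positive (opposite of gear 0)
  gear 4: meshes with gear 1 -> depth 2 -> negative (opposite of gear 1)
  gear 5: meshes with gear 1 -> depth 2 -> negative (opposite of gear 1)
Queried indices 0, 1, 2, 3, 4, 5 -> negative, positive, negative, positive, negative, negative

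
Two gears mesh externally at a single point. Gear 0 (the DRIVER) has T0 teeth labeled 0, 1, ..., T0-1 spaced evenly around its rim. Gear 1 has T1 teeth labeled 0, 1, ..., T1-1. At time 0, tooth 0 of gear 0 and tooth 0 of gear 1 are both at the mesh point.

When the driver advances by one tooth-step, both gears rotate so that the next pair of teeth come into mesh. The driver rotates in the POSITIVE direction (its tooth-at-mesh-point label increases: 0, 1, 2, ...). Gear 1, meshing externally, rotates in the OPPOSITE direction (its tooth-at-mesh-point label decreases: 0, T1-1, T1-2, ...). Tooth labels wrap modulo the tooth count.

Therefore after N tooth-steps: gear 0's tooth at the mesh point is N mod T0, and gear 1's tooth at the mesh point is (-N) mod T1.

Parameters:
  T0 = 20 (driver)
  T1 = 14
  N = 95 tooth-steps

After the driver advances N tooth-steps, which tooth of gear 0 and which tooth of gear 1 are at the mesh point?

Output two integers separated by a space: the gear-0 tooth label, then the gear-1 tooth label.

Answer: 15 3

Derivation:
Gear 0 (driver, T0=20): tooth at mesh = N mod T0
  95 = 4 * 20 + 15, so 95 mod 20 = 15
  gear 0 tooth = 15
Gear 1 (driven, T1=14): tooth at mesh = (-N) mod T1
  95 = 6 * 14 + 11, so 95 mod 14 = 11
  (-95) mod 14 = (-11) mod 14 = 14 - 11 = 3
Mesh after 95 steps: gear-0 tooth 15 meets gear-1 tooth 3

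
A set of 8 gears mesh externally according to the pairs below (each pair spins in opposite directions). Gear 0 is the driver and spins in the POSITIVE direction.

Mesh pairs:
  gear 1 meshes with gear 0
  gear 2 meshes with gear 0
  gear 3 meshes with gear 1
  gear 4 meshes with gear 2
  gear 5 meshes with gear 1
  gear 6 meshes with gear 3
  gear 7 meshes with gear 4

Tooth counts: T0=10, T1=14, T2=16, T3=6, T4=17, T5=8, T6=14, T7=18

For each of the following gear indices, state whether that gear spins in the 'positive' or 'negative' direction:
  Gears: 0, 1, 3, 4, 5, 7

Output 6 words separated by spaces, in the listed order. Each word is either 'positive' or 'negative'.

Answer: positive negative positive positive positive negative

Derivation:
Gear 0 (driver): positive (depth 0)
  gear 1: meshes with gear 0 -> depth 1 -> negative (opposite of gear 0)
  gear 2: meshes with gear 0 -> depth 1 -> negative (opposite of gear 0)
  gear 3: meshes with gear 1 -> depth 2 -> positive (opposite of gear 1)
  gear 4: meshes with gear 2 -> depth 2 -> positive (opposite of gear 2)
  gear 5: meshes with gear 1 -> depth 2 -> positive (opposite of gear 1)
  gear 6: meshes with gear 3 -> depth 3 -> negative (opposite of gear 3)
  gear 7: meshes with gear 4 -> depth 3 -> negative (opposite of gear 4)
Queried indices 0, 1, 3, 4, 5, 7 -> positive, negative, positive, positive, positive, negative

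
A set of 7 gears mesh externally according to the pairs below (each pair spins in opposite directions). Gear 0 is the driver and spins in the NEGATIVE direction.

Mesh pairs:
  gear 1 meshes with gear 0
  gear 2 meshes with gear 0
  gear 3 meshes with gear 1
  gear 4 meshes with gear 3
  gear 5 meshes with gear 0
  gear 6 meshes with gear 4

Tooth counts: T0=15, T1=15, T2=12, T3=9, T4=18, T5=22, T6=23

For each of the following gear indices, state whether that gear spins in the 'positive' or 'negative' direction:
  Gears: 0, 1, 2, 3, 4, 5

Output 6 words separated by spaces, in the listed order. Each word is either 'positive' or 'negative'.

Answer: negative positive positive negative positive positive

Derivation:
Gear 0 (driver): negative (depth 0)
  gear 1: meshes with gear 0 -> depth 1 -> positive (opposite of gear 0)
  gear 2: meshes with gear 0 -> depth 1 -> positive (opposite of gear 0)
  gear 3: meshes with gear 1 -> depth 2 -> negative (opposite of gear 1)
  gear 4: meshes with gear 3 -> depth 3 -> positive (opposite of gear 3)
  gear 5: meshes with gear 0 -> depth 1 -> positive (opposite of gear 0)
  gear 6: meshes with gear 4 -> depth 4 -> negative (opposite of gear 4)
Queried indices 0, 1, 2, 3, 4, 5 -> negative, positive, positive, negative, positive, positive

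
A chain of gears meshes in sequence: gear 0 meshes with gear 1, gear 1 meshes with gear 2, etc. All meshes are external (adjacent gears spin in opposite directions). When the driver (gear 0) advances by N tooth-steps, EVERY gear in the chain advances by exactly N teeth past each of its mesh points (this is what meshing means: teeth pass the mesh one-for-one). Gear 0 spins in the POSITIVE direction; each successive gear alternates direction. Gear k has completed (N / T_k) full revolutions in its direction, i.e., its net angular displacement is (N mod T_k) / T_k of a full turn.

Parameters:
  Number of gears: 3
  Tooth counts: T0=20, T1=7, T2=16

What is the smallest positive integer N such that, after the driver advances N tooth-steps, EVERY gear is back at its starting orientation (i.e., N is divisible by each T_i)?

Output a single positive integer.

Answer: 560

Derivation:
Gear k returns to start when N is a multiple of T_k.
All gears at start simultaneously when N is a common multiple of [20, 7, 16]; the smallest such N is lcm(20, 7, 16).
Start: lcm = T0 = 20
Fold in T1=7: gcd(20, 7) = 1; lcm(20, 7) = 20 * 7 / 1 = 140 / 1 = 140
Fold in T2=16: gcd(140, 16) = 4; lcm(140, 16) = 140 * 16 / 4 = 2240 / 4 = 560
Full cycle length = 560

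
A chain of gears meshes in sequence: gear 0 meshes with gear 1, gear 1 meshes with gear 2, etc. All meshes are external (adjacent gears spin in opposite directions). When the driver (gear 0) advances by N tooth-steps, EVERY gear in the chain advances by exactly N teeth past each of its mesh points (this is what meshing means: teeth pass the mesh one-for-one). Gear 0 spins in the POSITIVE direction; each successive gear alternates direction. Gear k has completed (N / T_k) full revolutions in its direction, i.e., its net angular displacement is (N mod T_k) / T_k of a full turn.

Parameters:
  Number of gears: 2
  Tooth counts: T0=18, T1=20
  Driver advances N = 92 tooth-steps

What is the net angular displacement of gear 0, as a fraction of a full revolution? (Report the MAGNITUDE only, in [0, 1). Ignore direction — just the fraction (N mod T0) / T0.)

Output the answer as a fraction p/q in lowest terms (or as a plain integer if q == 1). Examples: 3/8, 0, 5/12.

Answer: 1/9

Derivation:
Chain of 2 gears, tooth counts: [18, 20]
  gear 0: T0=18, direction=positive, advance = 92 mod 18 = 2 teeth = 2/18 turn
  gear 1: T1=20, direction=negative, advance = 92 mod 20 = 12 teeth = 12/20 turn
Gear 0: 92 mod 18 = 2
Fraction = 2 / 18 = 1/9 (gcd(2,18)=2) = 1/9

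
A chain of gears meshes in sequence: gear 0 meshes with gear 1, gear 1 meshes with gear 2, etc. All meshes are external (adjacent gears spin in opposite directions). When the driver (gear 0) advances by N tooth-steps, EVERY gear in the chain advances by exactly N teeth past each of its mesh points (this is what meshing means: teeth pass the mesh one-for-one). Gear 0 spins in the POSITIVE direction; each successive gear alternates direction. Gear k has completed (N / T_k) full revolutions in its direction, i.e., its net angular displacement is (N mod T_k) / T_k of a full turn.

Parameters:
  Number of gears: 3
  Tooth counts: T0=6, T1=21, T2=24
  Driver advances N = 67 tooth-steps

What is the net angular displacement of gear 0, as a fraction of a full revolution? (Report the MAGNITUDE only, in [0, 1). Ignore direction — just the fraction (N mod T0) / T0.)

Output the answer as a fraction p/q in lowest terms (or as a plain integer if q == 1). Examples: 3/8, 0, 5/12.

Chain of 3 gears, tooth counts: [6, 21, 24]
  gear 0: T0=6, direction=positive, advance = 67 mod 6 = 1 teeth = 1/6 turn
  gear 1: T1=21, direction=negative, advance = 67 mod 21 = 4 teeth = 4/21 turn
  gear 2: T2=24, direction=positive, advance = 67 mod 24 = 19 teeth = 19/24 turn
Gear 0: 67 mod 6 = 1
Fraction = 1 / 6 = 1/6 (gcd(1,6)=1) = 1/6

Answer: 1/6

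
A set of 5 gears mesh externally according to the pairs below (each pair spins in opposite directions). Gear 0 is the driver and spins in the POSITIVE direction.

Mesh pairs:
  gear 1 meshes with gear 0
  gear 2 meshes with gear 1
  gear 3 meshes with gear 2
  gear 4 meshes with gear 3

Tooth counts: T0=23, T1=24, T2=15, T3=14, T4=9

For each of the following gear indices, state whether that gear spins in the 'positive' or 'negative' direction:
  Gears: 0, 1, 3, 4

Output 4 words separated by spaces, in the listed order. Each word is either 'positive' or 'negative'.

Gear 0 (driver): positive (depth 0)
  gear 1: meshes with gear 0 -> depth 1 -> negative (opposite of gear 0)
  gear 2: meshes with gear 1 -> depth 2 -> positive (opposite of gear 1)
  gear 3: meshes with gear 2 -> depth 3 -> negative (opposite of gear 2)
  gear 4: meshes with gear 3 -> depth 4 -> positive (opposite of gear 3)
Queried indices 0, 1, 3, 4 -> positive, negative, negative, positive

Answer: positive negative negative positive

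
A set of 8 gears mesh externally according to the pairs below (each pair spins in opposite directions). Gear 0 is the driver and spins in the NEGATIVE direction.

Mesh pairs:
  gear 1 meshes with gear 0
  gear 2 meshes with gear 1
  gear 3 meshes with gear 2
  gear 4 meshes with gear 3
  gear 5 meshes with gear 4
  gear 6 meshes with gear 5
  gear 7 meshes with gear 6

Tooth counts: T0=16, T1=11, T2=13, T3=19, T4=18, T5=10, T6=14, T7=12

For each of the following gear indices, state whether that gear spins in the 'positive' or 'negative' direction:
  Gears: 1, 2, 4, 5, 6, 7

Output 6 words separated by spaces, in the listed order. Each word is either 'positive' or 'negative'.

Gear 0 (driver): negative (depth 0)
  gear 1: meshes with gear 0 -> depth 1 -> positive (opposite of gear 0)
  gear 2: meshes with gear 1 -> depth 2 -> negative (opposite of gear 1)
  gear 3: meshes with gear 2 -> depth 3 -> positive (opposite of gear 2)
  gear 4: meshes with gear 3 -> depth 4 -> negative (opposite of gear 3)
  gear 5: meshes with gear 4 -> depth 5 -> positive (opposite of gear 4)
  gear 6: meshes with gear 5 -> depth 6 -> negative (opposite of gear 5)
  gear 7: meshes with gear 6 -> depth 7 -> positive (opposite of gear 6)
Queried indices 1, 2, 4, 5, 6, 7 -> positive, negative, negative, positive, negative, positive

Answer: positive negative negative positive negative positive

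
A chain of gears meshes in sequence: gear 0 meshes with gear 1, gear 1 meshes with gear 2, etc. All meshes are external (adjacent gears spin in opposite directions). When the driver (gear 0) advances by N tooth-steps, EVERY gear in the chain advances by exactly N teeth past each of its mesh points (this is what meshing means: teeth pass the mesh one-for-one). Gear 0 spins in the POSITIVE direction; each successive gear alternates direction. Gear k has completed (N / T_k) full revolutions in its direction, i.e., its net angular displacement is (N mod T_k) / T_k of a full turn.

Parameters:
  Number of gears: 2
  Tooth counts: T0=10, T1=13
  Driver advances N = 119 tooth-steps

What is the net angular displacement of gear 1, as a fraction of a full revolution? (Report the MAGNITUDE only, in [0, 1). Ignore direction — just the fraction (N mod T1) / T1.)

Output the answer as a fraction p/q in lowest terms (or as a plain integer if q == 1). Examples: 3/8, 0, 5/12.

Answer: 2/13

Derivation:
Chain of 2 gears, tooth counts: [10, 13]
  gear 0: T0=10, direction=positive, advance = 119 mod 10 = 9 teeth = 9/10 turn
  gear 1: T1=13, direction=negative, advance = 119 mod 13 = 2 teeth = 2/13 turn
Gear 1: 119 mod 13 = 2
Fraction = 2 / 13 = 2/13 (gcd(2,13)=1) = 2/13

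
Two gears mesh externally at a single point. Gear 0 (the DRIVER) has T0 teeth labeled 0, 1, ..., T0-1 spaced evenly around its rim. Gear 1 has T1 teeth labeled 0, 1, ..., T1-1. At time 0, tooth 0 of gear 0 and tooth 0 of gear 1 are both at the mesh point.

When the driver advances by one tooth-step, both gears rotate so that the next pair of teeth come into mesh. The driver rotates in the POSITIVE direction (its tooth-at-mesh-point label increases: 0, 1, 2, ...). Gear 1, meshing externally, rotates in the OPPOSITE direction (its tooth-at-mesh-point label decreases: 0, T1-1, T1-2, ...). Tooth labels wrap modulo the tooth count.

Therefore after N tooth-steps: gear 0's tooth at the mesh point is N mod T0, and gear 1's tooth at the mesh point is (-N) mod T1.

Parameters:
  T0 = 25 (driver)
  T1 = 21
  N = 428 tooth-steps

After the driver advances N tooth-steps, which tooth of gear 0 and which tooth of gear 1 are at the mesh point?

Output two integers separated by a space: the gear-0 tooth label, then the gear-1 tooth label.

Answer: 3 13

Derivation:
Gear 0 (driver, T0=25): tooth at mesh = N mod T0
  428 = 17 * 25 + 3, so 428 mod 25 = 3
  gear 0 tooth = 3
Gear 1 (driven, T1=21): tooth at mesh = (-N) mod T1
  428 = 20 * 21 + 8, so 428 mod 21 = 8
  (-428) mod 21 = (-8) mod 21 = 21 - 8 = 13
Mesh after 428 steps: gear-0 tooth 3 meets gear-1 tooth 13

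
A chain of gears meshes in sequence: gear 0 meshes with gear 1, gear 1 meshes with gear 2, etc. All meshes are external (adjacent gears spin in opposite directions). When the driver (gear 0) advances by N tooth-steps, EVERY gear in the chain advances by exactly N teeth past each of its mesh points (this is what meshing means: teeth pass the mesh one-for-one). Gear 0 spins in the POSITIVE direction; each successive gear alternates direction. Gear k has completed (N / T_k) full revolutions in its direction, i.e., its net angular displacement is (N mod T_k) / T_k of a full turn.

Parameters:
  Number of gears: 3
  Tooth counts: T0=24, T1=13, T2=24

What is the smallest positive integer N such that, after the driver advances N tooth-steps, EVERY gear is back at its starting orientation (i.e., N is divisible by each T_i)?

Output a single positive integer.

Answer: 312

Derivation:
Gear k returns to start when N is a multiple of T_k.
All gears at start simultaneously when N is a common multiple of [24, 13, 24]; the smallest such N is lcm(24, 13, 24).
Start: lcm = T0 = 24
Fold in T1=13: gcd(24, 13) = 1; lcm(24, 13) = 24 * 13 / 1 = 312 / 1 = 312
Fold in T2=24: gcd(312, 24) = 24; lcm(312, 24) = 312 * 24 / 24 = 7488 / 24 = 312
Full cycle length = 312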